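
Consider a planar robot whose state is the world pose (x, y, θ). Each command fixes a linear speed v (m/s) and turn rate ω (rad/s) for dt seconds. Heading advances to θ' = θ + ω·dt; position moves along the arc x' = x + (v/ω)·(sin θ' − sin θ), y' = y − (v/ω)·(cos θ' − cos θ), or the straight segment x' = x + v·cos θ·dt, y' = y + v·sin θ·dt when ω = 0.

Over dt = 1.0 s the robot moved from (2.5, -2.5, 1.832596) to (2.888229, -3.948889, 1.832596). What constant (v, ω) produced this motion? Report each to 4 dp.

Δθ = 1.832596 − 1.832596 = 0.000000
ω = Δθ/dt = 0.000000/1.0 = 0.0000
ω = 0 → v = (Δx·cos θ + Δy·sin θ)/dt = -1.5000

v = -1.5000, ω = 0.0000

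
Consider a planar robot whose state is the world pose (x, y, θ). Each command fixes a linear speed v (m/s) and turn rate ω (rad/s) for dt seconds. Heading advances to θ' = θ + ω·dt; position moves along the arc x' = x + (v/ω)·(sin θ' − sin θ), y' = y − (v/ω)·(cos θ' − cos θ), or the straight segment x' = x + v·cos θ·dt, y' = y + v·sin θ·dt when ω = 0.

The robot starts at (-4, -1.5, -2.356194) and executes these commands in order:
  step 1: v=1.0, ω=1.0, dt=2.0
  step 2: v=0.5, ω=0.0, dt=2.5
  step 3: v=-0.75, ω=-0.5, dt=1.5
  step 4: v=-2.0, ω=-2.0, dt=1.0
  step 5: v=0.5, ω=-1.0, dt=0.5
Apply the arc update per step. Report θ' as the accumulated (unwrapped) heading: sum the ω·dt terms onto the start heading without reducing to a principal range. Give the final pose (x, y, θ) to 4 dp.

(-2.6711, -1.3464, -3.6062)

step 1: θ'=-0.3562 (R=1.0000) → pose (-3.6416, -3.1443, -0.3562)
step 2: θ'=-0.3562 (straight) → pose (-2.4701, -3.5802, -0.3562)
step 3: θ'=-1.1062 (R=1.5000) → pose (-3.2880, -2.8465, -1.1062)
step 4: θ'=-3.1062 (R=1.0000) → pose (-2.4294, -1.3990, -3.1062)
step 5: θ'=-3.6062 (R=-0.5000) → pose (-2.6711, -1.3464, -3.6062)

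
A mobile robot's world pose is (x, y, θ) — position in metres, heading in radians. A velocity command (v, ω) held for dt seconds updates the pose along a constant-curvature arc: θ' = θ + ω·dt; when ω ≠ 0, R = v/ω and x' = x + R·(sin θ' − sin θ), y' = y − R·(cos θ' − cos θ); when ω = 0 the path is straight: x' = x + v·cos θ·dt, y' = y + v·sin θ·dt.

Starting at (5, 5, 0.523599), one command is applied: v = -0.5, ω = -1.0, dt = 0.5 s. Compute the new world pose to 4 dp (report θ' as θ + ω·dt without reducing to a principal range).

(4.7618, 4.9332, 0.0236)

θ' = 0.5236 + -1.0·0.5 = 0.0236
R = v/ω = -0.5/-1.0 = 0.5000
x' = 5 + 0.5000·(sin 0.0236 − sin 0.5236) = 4.7618
y' = 5 − 0.5000·(cos 0.0236 − cos 0.5236) = 4.9332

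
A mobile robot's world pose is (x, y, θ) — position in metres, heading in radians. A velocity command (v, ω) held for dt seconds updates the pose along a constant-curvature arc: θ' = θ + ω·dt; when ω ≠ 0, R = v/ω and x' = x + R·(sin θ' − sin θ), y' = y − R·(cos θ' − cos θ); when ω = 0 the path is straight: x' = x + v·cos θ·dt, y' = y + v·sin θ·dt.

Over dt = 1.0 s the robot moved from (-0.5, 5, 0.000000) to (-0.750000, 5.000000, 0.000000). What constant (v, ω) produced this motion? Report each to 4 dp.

Δθ = 0.000000 − 0.000000 = 0.000000
ω = Δθ/dt = 0.000000/1.0 = 0.0000
ω = 0 → v = (Δx·cos θ + Δy·sin θ)/dt = -0.2500

v = -0.2500, ω = 0.0000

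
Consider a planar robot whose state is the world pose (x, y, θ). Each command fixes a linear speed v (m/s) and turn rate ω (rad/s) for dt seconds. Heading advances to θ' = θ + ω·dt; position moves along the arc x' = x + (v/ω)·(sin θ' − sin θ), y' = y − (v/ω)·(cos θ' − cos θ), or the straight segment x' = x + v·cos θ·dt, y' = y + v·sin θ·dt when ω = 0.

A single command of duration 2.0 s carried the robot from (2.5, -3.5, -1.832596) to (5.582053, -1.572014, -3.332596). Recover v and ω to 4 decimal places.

Δθ = -3.332596 − -1.832596 = -1.500000
ω = Δθ/dt = -1.500000/2.0 = -0.7500
R = Δx/(sin θ' − sin θ) = 2.6667
v = R·ω = 2.6667·-0.7500 = -2.0000

v = -2.0000, ω = -0.7500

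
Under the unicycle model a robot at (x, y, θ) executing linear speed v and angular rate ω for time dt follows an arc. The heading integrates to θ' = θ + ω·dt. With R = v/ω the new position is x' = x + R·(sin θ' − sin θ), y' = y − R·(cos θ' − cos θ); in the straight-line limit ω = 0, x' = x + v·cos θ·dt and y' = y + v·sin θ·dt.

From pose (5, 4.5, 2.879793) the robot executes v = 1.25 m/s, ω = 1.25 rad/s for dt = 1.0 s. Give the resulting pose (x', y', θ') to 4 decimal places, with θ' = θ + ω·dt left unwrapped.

θ' = 2.8798 + 1.25·1.0 = 4.1298
R = v/ω = 1.25/1.25 = 1.0000
x' = 5 + 1.0000·(sin 4.1298 − sin 2.8798) = 3.9061
y' = 4.5 − 1.0000·(cos 4.1298 − cos 2.8798) = 4.0843

(3.9061, 4.0843, 4.1298)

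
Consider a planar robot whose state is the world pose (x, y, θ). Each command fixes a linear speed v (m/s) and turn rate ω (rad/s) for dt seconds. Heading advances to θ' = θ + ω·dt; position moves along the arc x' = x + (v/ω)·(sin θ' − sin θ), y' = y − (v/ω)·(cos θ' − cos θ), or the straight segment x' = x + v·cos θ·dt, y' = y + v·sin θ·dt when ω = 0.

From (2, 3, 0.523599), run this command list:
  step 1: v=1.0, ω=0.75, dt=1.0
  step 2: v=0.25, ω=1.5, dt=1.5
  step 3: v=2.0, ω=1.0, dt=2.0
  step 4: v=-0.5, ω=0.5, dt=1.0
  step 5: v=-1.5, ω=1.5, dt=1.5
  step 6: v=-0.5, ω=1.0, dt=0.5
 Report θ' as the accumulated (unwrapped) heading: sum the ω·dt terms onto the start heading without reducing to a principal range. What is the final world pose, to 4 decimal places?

step 1: θ'=1.2736 (R=1.3333) → pose (2.6082, 3.7642, 1.2736)
step 2: θ'=3.5236 (R=0.1667) → pose (2.3867, 3.9677, 3.5236)
step 3: θ'=5.5236 (R=2.0000) → pose (1.7550, 0.6616, 5.5236)
step 4: θ'=6.0236 (R=-1.0000) → pose (1.3231, 0.9030, 6.0236)
step 5: θ'=8.2736 (R=-1.0000) → pose (0.1532, -0.4709, 8.2736)
step 6: θ'=8.7736 (R=-0.5000) → pose (0.3067, -0.6649, 8.7736)

(0.3067, -0.6649, 8.7736)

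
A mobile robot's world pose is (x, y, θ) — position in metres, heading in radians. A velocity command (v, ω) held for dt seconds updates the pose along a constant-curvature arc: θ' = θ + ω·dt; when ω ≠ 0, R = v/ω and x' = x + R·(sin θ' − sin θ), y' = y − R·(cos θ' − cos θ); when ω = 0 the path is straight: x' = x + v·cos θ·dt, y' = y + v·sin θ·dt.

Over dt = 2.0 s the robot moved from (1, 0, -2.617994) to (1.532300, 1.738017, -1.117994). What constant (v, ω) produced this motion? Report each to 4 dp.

Δθ = -1.117994 − -2.617994 = 1.500000
ω = Δθ/dt = 1.500000/2.0 = 0.7500
R = −Δy/(cos θ' − cos θ) = -1.3333
v = R·ω = -1.3333·0.7500 = -1.0000

v = -1.0000, ω = 0.7500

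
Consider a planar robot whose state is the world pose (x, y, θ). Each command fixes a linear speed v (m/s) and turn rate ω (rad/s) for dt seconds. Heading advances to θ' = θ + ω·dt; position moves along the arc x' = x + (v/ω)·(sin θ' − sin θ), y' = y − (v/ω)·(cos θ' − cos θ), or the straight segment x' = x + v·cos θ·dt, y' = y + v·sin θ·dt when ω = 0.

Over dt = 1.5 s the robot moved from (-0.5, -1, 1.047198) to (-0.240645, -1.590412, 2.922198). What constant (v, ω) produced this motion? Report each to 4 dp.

Δθ = 2.922198 − 1.047198 = 1.875000
ω = Δθ/dt = 1.875000/1.5 = 1.2500
R = −Δy/(cos θ' − cos θ) = -0.4000
v = R·ω = -0.4000·1.2500 = -0.5000

v = -0.5000, ω = 1.2500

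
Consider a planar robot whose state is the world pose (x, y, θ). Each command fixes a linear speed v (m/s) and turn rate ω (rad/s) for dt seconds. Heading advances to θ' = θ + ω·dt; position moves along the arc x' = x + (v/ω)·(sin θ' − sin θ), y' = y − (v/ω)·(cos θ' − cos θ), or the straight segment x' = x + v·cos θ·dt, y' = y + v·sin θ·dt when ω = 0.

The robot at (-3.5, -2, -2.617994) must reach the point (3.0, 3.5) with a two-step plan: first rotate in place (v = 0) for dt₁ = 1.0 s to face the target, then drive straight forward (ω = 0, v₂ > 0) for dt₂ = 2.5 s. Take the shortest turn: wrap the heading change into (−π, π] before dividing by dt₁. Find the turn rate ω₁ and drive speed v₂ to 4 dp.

heading to target = atan2(3.5−-2, 3−-3.5) = 0.7023
Δθ = wrap(0.7023 − -2.6180) = -2.9629; ω₁ = Δθ/dt₁ = -2.9629
distance = √((3−-3.5)² + (3.5−-2)²) = 8.5147; v₂ = distance/dt₂ = 3.4059

ω₁ = -2.9629, v₂ = 3.4059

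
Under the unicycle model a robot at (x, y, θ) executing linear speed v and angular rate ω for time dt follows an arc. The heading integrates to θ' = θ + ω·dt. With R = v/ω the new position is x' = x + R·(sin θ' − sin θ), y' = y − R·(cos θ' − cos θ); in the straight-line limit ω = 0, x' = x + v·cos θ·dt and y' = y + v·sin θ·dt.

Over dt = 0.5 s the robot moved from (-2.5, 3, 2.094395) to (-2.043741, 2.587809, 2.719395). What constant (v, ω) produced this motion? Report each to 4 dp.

Δθ = 2.719395 − 2.094395 = 0.625000
ω = Δθ/dt = 0.625000/0.5 = 1.2500
R = Δx/(sin θ' − sin θ) = -1.0000
v = R·ω = -1.0000·1.2500 = -1.2500

v = -1.2500, ω = 1.2500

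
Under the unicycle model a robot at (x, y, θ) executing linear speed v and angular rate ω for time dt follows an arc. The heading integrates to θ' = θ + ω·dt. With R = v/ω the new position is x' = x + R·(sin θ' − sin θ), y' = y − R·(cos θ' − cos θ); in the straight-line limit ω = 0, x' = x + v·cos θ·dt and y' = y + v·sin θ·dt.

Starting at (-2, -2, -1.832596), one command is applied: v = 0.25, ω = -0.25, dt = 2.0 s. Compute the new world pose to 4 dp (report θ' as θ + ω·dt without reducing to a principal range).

(-2.2423, -2.4314, -2.3326)

θ' = -1.8326 + -0.25·2.0 = -2.3326
R = v/ω = 0.25/-0.25 = -1.0000
x' = -2 + -1.0000·(sin -2.3326 − sin -1.8326) = -2.2423
y' = -2 − -1.0000·(cos -2.3326 − cos -1.8326) = -2.4314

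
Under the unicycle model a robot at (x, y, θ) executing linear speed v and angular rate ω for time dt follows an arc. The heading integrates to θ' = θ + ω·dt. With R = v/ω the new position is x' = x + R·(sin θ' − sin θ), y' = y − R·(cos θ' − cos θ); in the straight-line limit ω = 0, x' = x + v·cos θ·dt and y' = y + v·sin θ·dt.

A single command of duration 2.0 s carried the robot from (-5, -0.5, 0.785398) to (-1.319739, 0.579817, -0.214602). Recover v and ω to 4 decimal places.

Δθ = -0.214602 − 0.785398 = -1.000000
ω = Δθ/dt = -1.000000/2.0 = -0.5000
R = Δx/(sin θ' − sin θ) = -4.0000
v = R·ω = -4.0000·-0.5000 = 2.0000

v = 2.0000, ω = -0.5000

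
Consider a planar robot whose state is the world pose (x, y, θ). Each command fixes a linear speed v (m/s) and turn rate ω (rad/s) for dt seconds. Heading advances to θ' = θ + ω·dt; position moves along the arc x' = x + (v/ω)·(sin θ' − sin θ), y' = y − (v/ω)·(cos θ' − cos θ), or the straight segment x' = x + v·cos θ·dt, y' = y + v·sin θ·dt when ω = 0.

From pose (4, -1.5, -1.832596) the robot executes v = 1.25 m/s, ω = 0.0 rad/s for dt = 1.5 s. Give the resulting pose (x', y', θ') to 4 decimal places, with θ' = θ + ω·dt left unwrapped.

(3.5147, -3.3111, -1.8326)

θ' = -1.8326 + 0.0·1.5 = -1.8326
ω = 0 → straight: x' = 4 + 1.25·cos(-1.8326)·1.5 = 3.5147
y' = -1.5 + 1.25·sin(-1.8326)·1.5 = -3.3111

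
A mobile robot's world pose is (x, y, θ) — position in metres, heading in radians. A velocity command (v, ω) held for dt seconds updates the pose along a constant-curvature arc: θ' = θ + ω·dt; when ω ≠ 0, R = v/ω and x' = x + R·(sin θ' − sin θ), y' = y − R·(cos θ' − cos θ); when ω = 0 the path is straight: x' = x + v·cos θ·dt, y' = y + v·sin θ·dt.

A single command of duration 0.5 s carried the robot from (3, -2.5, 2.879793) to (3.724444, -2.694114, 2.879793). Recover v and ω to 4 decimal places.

Δθ = 2.879793 − 2.879793 = 0.000000
ω = Δθ/dt = 0.000000/0.5 = 0.0000
ω = 0 → v = (Δx·cos θ + Δy·sin θ)/dt = -1.5000

v = -1.5000, ω = 0.0000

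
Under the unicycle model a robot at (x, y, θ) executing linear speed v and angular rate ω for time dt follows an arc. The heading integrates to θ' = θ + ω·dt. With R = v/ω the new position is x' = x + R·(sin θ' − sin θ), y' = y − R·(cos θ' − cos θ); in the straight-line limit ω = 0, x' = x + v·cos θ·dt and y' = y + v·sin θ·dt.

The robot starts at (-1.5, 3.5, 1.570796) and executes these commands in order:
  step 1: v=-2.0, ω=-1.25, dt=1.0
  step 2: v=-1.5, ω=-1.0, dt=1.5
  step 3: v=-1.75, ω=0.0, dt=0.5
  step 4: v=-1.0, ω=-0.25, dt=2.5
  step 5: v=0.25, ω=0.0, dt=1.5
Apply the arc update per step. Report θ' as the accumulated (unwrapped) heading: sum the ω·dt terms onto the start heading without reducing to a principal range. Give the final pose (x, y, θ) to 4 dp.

step 1: θ'=0.3208 (R=1.6000) → pose (-2.5955, 1.9816, 0.3208)
step 2: θ'=-1.1792 (R=1.5000) → pose (-4.4549, 2.8326, -1.1792)
step 3: θ'=-1.1792 (straight) → pose (-4.7889, 3.6414, -1.1792)
step 4: θ'=-1.8042 (R=4.0000) → pose (-4.9832, 6.0932, -1.8042)
step 5: θ'=-1.8042 (straight) → pose (-5.0699, 5.7284, -1.8042)

(-5.0699, 5.7284, -1.8042)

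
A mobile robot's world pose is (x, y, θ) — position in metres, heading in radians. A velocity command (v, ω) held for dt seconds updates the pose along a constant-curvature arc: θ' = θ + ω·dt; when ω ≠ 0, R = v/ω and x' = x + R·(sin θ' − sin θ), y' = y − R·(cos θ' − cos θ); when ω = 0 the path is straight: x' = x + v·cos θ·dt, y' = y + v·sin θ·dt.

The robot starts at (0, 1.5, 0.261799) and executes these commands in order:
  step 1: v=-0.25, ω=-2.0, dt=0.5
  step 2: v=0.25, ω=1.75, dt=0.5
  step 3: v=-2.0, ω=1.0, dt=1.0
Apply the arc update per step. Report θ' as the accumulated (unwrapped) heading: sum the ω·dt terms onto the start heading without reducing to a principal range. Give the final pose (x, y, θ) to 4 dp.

step 1: θ'=-0.7382 (R=0.1250) → pose (-0.1165, 1.5283, -0.7382)
step 2: θ'=0.1368 (R=0.1429) → pose (-0.0009, 1.4924, 0.1368)
step 3: θ'=1.1368 (R=-2.0000) → pose (-1.5427, 0.3521, 1.1368)

(-1.5427, 0.3521, 1.1368)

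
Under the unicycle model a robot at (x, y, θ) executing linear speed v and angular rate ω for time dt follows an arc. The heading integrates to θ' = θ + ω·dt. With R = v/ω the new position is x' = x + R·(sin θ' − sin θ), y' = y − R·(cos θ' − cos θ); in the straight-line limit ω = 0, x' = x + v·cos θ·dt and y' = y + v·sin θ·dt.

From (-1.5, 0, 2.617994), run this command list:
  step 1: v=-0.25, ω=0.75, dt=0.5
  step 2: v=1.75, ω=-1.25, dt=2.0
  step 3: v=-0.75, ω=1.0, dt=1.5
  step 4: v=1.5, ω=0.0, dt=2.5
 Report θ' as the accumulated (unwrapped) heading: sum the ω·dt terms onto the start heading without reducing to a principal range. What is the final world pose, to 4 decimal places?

(-3.7038, 5.0296, 1.9930)

step 1: θ'=2.9930 (R=-0.3333) → pose (-1.3827, -0.0410, 2.9930)
step 2: θ'=0.4930 (R=-1.4000) → pose (-1.8380, 2.5769, 0.4930)
step 3: θ'=1.9930 (R=-0.7500) → pose (-2.1672, 1.6089, 1.9930)
step 4: θ'=1.9930 (straight) → pose (-3.7038, 5.0296, 1.9930)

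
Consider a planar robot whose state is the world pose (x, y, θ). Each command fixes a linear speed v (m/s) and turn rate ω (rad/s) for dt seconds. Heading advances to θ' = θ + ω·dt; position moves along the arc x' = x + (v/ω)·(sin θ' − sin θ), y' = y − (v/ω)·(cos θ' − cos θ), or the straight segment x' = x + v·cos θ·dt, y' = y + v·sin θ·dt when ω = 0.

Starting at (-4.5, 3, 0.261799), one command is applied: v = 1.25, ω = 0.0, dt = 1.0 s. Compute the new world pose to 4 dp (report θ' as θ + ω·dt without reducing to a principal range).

(-3.2926, 3.3235, 0.2618)

θ' = 0.2618 + 0.0·1.0 = 0.2618
ω = 0 → straight: x' = -4.5 + 1.25·cos(0.2618)·1.0 = -3.2926
y' = 3 + 1.25·sin(0.2618)·1.0 = 3.3235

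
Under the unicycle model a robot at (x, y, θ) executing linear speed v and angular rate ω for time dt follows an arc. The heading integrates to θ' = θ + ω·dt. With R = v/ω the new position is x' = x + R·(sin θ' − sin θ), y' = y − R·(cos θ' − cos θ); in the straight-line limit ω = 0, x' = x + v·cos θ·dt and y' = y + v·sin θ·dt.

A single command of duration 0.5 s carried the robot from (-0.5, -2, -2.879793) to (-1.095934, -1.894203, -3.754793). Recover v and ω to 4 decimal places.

v = 1.2500, ω = -1.7500

Δθ = -3.754793 − -2.879793 = -0.875000
ω = Δθ/dt = -0.875000/0.5 = -1.7500
R = Δx/(sin θ' − sin θ) = -0.7143
v = R·ω = -0.7143·-1.7500 = 1.2500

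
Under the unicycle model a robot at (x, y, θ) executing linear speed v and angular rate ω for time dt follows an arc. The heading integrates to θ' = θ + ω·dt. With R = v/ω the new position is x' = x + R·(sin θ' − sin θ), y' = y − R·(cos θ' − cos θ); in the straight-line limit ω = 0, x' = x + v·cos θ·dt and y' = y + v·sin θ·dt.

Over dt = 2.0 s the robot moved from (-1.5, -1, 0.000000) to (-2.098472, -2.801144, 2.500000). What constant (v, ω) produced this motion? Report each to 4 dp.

v = -1.2500, ω = 1.2500

Δθ = 2.500000 − 0.000000 = 2.500000
ω = Δθ/dt = 2.500000/2.0 = 1.2500
R = −Δy/(cos θ' − cos θ) = -1.0000
v = R·ω = -1.0000·1.2500 = -1.2500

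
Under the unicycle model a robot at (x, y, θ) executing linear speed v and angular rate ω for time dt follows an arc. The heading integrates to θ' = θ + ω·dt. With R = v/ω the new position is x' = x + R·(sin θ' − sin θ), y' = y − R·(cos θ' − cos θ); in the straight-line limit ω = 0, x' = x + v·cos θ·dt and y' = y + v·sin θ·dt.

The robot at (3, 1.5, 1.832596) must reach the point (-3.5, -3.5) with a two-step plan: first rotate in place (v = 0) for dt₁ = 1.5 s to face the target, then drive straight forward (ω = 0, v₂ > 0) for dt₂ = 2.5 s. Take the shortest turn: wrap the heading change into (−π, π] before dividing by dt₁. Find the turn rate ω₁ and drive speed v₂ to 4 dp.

heading to target = atan2(-3.5−1.5, -3.5−3) = -2.4859
Δθ = wrap(-2.4859 − 1.8326) = 1.9647; ω₁ = Δθ/dt₁ = 1.3098
distance = √((-3.5−3)² + (-3.5−1.5)²) = 8.2006; v₂ = distance/dt₂ = 3.2802

ω₁ = 1.3098, v₂ = 3.2802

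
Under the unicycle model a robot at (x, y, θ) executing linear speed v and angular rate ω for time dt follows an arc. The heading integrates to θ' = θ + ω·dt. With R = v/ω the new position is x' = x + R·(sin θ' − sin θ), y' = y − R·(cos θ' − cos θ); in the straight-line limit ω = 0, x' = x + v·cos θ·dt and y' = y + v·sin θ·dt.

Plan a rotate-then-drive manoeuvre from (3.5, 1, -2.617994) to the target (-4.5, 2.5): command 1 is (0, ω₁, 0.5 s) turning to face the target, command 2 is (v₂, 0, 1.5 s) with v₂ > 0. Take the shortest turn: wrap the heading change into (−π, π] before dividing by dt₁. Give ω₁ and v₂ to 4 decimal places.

ω₁ = -1.4179, v₂ = 5.4263

heading to target = atan2(2.5−1, -4.5−3.5) = 2.9562
Δθ = wrap(2.9562 − -2.6180) = -0.7089; ω₁ = Δθ/dt₁ = -1.4179
distance = √((-4.5−3.5)² + (2.5−1)²) = 8.1394; v₂ = distance/dt₂ = 5.4263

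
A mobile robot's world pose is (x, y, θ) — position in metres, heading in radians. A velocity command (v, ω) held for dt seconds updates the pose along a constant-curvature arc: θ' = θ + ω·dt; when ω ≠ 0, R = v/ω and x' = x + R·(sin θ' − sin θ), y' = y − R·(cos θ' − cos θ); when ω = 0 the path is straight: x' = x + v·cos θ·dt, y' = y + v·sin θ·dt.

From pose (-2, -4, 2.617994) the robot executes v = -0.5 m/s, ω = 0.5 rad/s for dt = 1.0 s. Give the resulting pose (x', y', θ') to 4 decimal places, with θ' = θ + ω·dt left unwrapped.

(-1.5236, -4.1337, 3.1180)

θ' = 2.6180 + 0.5·1.0 = 3.1180
R = v/ω = -0.5/0.5 = -1.0000
x' = -2 + -1.0000·(sin 3.1180 − sin 2.6180) = -1.5236
y' = -4 − -1.0000·(cos 3.1180 − cos 2.6180) = -4.1337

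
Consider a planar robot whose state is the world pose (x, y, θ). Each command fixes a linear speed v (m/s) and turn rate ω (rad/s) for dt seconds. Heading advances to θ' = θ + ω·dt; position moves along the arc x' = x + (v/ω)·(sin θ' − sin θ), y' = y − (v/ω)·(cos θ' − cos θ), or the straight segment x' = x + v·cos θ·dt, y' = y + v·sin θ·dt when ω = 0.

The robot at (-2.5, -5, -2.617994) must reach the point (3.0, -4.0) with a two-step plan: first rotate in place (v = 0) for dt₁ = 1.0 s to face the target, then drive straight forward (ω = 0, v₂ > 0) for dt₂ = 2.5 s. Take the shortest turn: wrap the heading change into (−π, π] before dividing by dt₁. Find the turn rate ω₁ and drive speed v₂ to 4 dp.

heading to target = atan2(-4−-5, 3−-2.5) = 0.1799
Δθ = wrap(0.1799 − -2.6180) = 2.7978; ω₁ = Δθ/dt₁ = 2.7978
distance = √((3−-2.5)² + (-4−-5)²) = 5.5902; v₂ = distance/dt₂ = 2.2361

ω₁ = 2.7978, v₂ = 2.2361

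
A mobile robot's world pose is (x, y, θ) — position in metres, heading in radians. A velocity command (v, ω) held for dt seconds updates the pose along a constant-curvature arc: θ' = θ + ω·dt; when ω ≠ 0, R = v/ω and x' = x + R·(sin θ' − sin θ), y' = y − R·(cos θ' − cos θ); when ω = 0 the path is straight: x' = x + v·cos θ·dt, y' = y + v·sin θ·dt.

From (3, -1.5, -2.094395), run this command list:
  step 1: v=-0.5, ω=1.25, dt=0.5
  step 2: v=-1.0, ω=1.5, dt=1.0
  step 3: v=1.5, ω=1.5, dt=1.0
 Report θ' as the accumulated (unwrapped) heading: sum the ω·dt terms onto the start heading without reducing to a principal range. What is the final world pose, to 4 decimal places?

(3.3365, 0.2987, 1.5306)

step 1: θ'=-1.4694 (R=-0.4000) → pose (3.0515, -1.2595, -1.4694)
step 2: θ'=0.0306 (R=-0.6667) → pose (2.3679, -0.6606, 0.0306)
step 3: θ'=1.5306 (R=1.0000) → pose (3.3365, 0.2987, 1.5306)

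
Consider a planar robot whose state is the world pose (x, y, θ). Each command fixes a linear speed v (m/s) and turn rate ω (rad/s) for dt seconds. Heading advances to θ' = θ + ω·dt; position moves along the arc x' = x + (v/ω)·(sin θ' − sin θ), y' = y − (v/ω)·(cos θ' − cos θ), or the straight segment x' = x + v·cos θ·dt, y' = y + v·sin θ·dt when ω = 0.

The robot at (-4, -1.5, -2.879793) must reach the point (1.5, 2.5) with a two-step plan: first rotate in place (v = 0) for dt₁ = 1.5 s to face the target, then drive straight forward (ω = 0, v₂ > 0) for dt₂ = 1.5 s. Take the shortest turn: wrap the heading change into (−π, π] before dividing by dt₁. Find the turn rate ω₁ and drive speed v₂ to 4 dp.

ω₁ = -1.8497, v₂ = 4.5338

heading to target = atan2(2.5−-1.5, 1.5−-4) = 0.6288
Δθ = wrap(0.6288 − -2.8798) = -2.7746; ω₁ = Δθ/dt₁ = -1.8497
distance = √((1.5−-4)² + (2.5−-1.5)²) = 6.8007; v₂ = distance/dt₂ = 4.5338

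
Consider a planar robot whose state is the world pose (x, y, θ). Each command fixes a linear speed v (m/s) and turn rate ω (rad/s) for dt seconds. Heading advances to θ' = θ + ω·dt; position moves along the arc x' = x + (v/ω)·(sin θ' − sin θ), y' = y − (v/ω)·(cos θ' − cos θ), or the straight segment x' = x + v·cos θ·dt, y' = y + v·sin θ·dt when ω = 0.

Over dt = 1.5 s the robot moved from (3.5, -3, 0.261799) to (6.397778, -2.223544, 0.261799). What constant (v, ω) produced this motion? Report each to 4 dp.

v = 2.0000, ω = 0.0000

Δθ = 0.261799 − 0.261799 = 0.000000
ω = Δθ/dt = 0.000000/1.5 = 0.0000
ω = 0 → v = (Δx·cos θ + Δy·sin θ)/dt = 2.0000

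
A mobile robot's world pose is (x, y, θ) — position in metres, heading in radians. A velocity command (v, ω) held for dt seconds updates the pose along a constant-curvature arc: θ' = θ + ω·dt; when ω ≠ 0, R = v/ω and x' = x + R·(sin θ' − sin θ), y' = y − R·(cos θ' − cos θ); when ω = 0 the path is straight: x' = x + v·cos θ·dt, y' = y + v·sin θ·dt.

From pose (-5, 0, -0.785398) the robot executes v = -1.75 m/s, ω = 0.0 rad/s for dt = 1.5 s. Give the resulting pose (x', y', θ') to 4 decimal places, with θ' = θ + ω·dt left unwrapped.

(-6.8562, 1.8562, -0.7854)

θ' = -0.7854 + 0.0·1.5 = -0.7854
ω = 0 → straight: x' = -5 + -1.75·cos(-0.7854)·1.5 = -6.8562
y' = 0 + -1.75·sin(-0.7854)·1.5 = 1.8562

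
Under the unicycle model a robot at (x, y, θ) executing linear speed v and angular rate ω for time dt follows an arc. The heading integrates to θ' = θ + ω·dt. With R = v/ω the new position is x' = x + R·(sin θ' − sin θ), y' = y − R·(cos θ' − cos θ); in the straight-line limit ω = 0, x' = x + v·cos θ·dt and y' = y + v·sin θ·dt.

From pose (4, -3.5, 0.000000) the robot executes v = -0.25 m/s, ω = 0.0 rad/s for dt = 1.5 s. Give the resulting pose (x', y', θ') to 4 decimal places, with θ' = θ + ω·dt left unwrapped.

θ' = 0.0000 + 0.0·1.5 = 0.0000
ω = 0 → straight: x' = 4 + -0.25·cos(0.0000)·1.5 = 3.6250
y' = -3.5 + -0.25·sin(0.0000)·1.5 = -3.5000

(3.6250, -3.5000, 0.0000)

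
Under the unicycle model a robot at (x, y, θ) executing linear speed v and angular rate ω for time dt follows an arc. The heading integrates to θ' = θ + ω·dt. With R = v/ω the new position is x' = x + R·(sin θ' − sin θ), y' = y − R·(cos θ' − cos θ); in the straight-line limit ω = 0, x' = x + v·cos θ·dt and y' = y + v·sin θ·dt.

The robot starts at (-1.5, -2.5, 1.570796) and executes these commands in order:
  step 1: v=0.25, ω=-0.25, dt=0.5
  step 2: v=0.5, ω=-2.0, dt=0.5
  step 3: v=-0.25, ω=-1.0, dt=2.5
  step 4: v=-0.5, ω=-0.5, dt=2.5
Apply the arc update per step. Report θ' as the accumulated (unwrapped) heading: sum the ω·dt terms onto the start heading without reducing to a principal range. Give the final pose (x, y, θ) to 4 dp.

(-0.6338, -1.3172, -3.3042)

step 1: θ'=1.4458 (R=-1.0000) → pose (-1.4922, -2.3753, 1.4458)
step 2: θ'=0.4458 (R=-0.2500) → pose (-1.3519, -2.1809, 0.4458)
step 3: θ'=-2.0542 (R=0.2500) → pose (-1.6811, -1.8392, -2.0542)
step 4: θ'=-3.3042 (R=1.0000) → pose (-0.6338, -1.3172, -3.3042)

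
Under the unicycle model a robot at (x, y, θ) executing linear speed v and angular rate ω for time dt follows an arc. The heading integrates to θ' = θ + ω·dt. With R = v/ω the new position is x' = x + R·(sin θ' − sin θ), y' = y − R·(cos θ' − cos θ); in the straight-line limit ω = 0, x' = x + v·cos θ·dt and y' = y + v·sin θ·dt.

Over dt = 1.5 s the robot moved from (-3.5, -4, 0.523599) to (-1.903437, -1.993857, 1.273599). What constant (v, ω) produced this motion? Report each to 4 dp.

v = 1.7500, ω = 0.5000

Δθ = 1.273599 − 0.523599 = 0.750000
ω = Δθ/dt = 0.750000/1.5 = 0.5000
R = −Δy/(cos θ' − cos θ) = 3.5000
v = R·ω = 3.5000·0.5000 = 1.7500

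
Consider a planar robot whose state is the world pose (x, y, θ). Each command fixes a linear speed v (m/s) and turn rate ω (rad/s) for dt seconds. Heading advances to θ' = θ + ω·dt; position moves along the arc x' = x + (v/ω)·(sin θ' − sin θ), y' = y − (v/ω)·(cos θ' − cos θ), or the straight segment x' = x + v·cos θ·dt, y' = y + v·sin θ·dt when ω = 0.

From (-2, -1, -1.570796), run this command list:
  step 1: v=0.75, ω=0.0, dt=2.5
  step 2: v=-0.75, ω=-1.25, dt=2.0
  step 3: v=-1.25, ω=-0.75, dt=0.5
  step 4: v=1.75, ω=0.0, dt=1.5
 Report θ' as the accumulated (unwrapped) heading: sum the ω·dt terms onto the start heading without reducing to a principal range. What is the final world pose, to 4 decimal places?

step 1: θ'=-1.5708 (straight) → pose (-2.0000, -2.8750, -1.5708)
step 2: θ'=-4.0708 (R=0.6000) → pose (-0.9193, -2.5159, -4.0708)
step 3: θ'=-4.4458 (R=1.6667) → pose (-0.6468, -3.0743, -4.4458)
step 4: θ'=-4.4458 (straight) → pose (-1.3383, -0.5420, -4.4458)

(-1.3383, -0.5420, -4.4458)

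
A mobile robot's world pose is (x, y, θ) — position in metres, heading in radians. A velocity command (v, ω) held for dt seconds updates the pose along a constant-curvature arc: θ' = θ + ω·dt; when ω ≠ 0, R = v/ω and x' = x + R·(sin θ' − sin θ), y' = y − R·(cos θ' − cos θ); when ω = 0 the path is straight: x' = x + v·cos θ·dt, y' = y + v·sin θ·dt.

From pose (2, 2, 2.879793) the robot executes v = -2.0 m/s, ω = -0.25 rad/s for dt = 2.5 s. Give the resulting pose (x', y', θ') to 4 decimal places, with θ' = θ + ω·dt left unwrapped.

(6.1299, -0.6722, 2.2548)

θ' = 2.8798 + -0.25·2.5 = 2.2548
R = v/ω = -2.0/-0.25 = 8.0000
x' = 2 + 8.0000·(sin 2.2548 − sin 2.8798) = 6.1299
y' = 2 − 8.0000·(cos 2.2548 − cos 2.8798) = -0.6722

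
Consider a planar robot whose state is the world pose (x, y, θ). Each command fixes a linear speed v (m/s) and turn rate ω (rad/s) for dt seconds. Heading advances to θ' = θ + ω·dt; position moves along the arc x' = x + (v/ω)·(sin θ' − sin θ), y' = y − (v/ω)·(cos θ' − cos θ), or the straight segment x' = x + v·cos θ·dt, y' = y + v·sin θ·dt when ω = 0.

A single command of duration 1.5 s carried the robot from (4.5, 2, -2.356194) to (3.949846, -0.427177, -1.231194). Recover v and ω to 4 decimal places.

v = 1.7500, ω = 0.7500

Δθ = -1.231194 − -2.356194 = 1.125000
ω = Δθ/dt = 1.125000/1.5 = 0.7500
R = −Δy/(cos θ' − cos θ) = 2.3333
v = R·ω = 2.3333·0.7500 = 1.7500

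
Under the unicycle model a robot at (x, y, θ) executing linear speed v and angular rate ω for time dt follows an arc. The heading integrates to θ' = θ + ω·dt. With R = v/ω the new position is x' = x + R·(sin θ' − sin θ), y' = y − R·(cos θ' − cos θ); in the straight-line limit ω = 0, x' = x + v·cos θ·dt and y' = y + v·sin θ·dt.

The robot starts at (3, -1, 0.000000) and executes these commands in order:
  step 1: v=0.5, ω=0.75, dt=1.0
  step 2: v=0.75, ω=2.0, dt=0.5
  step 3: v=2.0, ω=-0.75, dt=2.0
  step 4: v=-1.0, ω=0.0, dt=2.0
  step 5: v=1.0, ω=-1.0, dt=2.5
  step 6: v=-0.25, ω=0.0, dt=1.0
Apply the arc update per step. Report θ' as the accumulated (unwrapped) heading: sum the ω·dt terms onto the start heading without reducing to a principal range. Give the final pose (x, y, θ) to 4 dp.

step 1: θ'=0.7500 (R=0.6667) → pose (3.4544, -0.8211, 0.7500)
step 2: θ'=1.7500 (R=0.3750) → pose (3.5678, -0.4799, 1.7500)
step 3: θ'=0.2500 (R=-2.6667) → pose (5.5320, 2.5792, 0.2500)
step 4: θ'=0.2500 (straight) → pose (3.5942, 2.0844, 0.2500)
step 5: θ'=-2.2500 (R=-1.0000) → pose (4.6197, 0.4873, -2.2500)
step 6: θ'=-2.2500 (straight) → pose (4.7767, 0.6818, -2.2500)

(4.7767, 0.6818, -2.2500)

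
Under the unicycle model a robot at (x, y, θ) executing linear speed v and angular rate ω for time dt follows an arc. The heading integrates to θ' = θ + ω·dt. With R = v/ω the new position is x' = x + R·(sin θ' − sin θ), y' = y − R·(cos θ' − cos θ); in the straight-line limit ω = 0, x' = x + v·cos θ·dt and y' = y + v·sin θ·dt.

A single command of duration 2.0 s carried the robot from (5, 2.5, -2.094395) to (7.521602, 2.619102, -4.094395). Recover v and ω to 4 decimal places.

v = -1.5000, ω = -1.0000

Δθ = -4.094395 − -2.094395 = -2.000000
ω = Δθ/dt = -2.000000/2.0 = -1.0000
R = Δx/(sin θ' − sin θ) = 1.5000
v = R·ω = 1.5000·-1.0000 = -1.5000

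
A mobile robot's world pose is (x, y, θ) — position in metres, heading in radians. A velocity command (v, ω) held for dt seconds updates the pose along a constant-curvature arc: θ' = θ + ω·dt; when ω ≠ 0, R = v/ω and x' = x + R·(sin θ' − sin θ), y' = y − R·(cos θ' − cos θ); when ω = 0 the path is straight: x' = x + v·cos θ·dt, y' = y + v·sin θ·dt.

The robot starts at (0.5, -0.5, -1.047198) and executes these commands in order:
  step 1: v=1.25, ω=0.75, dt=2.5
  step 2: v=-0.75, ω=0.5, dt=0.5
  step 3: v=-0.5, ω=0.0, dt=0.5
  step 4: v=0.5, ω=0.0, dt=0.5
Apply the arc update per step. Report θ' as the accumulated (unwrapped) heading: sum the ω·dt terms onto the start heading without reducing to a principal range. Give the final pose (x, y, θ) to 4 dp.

(2.9541, -1.0990, 1.0778)

step 1: θ'=0.8278 (R=1.6667) → pose (3.1708, -0.7942, 0.8278)
step 2: θ'=1.0778 (R=-1.5000) → pose (2.9541, -1.0990, 1.0778)
step 3: θ'=1.0778 (straight) → pose (2.8358, -1.3192, 1.0778)
step 4: θ'=1.0778 (straight) → pose (2.9541, -1.0990, 1.0778)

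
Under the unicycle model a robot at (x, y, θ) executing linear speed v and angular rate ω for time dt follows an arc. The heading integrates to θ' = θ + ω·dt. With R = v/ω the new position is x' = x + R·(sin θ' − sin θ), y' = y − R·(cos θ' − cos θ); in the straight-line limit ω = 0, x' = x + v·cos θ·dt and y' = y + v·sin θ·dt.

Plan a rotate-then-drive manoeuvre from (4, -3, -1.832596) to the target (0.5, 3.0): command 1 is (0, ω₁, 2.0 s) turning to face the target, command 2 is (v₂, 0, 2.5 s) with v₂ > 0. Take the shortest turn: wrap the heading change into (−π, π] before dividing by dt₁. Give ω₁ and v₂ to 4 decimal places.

heading to target = atan2(3−-3, 0.5−4) = 2.0989
Δθ = wrap(2.0989 − -1.8326) = -2.3517; ω₁ = Δθ/dt₁ = -1.1759
distance = √((0.5−4)² + (3−-3)²) = 6.9462; v₂ = distance/dt₂ = 2.7785

ω₁ = -1.1759, v₂ = 2.7785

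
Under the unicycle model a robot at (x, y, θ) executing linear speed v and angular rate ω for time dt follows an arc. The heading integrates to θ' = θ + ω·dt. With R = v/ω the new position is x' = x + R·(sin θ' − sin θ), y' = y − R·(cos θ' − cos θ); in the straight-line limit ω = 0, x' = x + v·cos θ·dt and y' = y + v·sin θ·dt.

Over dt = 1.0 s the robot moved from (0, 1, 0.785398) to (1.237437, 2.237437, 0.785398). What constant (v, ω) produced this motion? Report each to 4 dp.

Δθ = 0.785398 − 0.785398 = 0.000000
ω = Δθ/dt = 0.000000/1.0 = 0.0000
ω = 0 → v = (Δx·cos θ + Δy·sin θ)/dt = 1.7500

v = 1.7500, ω = 0.0000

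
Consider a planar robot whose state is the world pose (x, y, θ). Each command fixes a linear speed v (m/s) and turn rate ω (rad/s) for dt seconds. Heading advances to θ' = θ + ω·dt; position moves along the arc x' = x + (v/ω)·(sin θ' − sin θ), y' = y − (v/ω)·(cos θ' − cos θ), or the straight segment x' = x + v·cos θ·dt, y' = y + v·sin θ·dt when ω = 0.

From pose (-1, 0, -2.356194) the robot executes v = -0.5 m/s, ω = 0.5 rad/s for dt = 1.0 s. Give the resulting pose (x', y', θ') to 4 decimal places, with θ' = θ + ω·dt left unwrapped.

θ' = -2.3562 + 0.5·1.0 = -1.8562
R = v/ω = -0.5/0.5 = -1.0000
x' = -1 + -1.0000·(sin -1.8562 − sin -2.3562) = -0.7476
y' = 0 − -1.0000·(cos -1.8562 − cos -2.3562) = 0.4256

(-0.7476, 0.4256, -1.8562)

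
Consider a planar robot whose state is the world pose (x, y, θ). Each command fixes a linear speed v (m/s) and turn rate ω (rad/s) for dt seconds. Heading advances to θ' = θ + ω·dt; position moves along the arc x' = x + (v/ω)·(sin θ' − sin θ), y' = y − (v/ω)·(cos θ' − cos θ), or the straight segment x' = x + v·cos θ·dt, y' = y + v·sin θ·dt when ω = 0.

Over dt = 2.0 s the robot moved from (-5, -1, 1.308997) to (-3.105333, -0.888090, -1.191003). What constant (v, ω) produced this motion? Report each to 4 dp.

v = 1.2500, ω = -1.2500

Δθ = -1.191003 − 1.308997 = -2.500000
ω = Δθ/dt = -2.500000/2.0 = -1.2500
R = Δx/(sin θ' − sin θ) = -1.0000
v = R·ω = -1.0000·-1.2500 = 1.2500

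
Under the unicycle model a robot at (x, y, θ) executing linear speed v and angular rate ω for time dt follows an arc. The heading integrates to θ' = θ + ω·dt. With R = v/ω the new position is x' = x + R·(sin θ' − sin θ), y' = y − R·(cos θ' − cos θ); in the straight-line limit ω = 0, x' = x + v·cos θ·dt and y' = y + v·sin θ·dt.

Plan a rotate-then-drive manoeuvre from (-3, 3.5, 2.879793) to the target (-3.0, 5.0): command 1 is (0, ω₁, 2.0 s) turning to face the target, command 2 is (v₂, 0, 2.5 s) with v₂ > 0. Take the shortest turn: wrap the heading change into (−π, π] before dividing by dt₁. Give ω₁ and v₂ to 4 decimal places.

ω₁ = -0.6545, v₂ = 0.6000

heading to target = atan2(5−3.5, -3−-3) = 1.5708
Δθ = wrap(1.5708 − 2.8798) = -1.3090; ω₁ = Δθ/dt₁ = -0.6545
distance = √((-3−-3)² + (5−3.5)²) = 1.5000; v₂ = distance/dt₂ = 0.6000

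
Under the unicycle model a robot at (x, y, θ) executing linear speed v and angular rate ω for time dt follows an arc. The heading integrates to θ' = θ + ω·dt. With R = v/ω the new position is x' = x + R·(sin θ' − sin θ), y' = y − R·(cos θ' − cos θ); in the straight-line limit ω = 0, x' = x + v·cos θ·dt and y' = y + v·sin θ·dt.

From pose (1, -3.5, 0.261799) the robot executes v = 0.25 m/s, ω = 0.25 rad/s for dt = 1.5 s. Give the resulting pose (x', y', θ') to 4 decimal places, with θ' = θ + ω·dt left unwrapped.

(1.3358, -3.3381, 0.6368)

θ' = 0.2618 + 0.25·1.5 = 0.6368
R = v/ω = 0.25/0.25 = 1.0000
x' = 1 + 1.0000·(sin 0.6368 − sin 0.2618) = 1.3358
y' = -3.5 − 1.0000·(cos 0.6368 − cos 0.2618) = -3.3381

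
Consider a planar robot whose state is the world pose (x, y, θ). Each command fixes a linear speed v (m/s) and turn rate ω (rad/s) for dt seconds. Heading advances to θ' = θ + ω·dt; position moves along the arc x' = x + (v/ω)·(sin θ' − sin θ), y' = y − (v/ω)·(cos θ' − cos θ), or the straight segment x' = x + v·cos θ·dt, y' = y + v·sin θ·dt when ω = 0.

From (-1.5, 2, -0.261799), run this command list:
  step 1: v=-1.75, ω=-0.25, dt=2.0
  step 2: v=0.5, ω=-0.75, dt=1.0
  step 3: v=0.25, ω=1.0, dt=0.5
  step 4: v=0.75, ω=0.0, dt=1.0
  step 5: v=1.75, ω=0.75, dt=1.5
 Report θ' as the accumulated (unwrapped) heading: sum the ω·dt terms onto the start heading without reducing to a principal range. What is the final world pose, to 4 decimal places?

step 1: θ'=-0.7618 (R=7.0000) → pose (-4.5198, 3.6963, -0.7618)
step 2: θ'=-1.5118 (R=-0.6667) → pose (-4.3145, 3.2532, -1.5118)
step 3: θ'=-1.0118 (R=0.2500) → pose (-4.2769, 3.1354, -1.0118)
step 4: θ'=-1.0118 (straight) → pose (-3.8791, 2.4995, -1.0118)
step 5: θ'=0.1132 (R=2.3333) → pose (-1.6374, 1.4186, 0.1132)

(-1.6374, 1.4186, 0.1132)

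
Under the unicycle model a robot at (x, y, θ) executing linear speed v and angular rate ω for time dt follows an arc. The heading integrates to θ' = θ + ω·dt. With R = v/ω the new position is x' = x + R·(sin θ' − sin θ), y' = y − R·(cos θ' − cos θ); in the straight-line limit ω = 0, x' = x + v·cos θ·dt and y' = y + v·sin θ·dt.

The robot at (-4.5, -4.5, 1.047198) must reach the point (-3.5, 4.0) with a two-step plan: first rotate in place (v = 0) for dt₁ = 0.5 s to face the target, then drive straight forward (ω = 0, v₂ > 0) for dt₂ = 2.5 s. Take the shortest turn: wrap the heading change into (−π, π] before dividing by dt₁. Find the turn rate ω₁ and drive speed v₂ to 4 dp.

ω₁ = 0.8130, v₂ = 3.4234

heading to target = atan2(4−-4.5, -3.5−-4.5) = 1.4537
Δθ = wrap(1.4537 − 1.0472) = 0.4065; ω₁ = Δθ/dt₁ = 0.8130
distance = √((-3.5−-4.5)² + (4−-4.5)²) = 8.5586; v₂ = distance/dt₂ = 3.4234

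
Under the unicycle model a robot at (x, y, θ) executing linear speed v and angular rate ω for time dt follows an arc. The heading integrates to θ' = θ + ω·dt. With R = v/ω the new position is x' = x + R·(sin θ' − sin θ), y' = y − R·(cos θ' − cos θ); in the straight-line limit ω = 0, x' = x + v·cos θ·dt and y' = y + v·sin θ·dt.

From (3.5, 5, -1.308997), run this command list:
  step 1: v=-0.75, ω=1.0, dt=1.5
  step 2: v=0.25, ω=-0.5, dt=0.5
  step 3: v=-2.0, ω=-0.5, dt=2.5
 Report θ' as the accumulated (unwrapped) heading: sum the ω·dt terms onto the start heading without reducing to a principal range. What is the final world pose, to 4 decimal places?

step 1: θ'=0.1910 (R=-0.7500) → pose (2.6332, 5.5422, 0.1910)
step 2: θ'=-0.0590 (R=-0.5000) → pose (2.7576, 5.5505, -0.0590)
step 3: θ'=-1.3090 (R=4.0000) → pose (-0.8703, 8.5082, -1.3090)

(-0.8703, 8.5082, -1.3090)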